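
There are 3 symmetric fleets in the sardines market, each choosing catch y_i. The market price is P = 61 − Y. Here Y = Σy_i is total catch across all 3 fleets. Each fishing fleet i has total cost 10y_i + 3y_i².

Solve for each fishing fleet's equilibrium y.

A representative fishing fleet's profit is π_i = y_i(61 − Y) − 10y_i − 3y_i², with Y = y_i + Σ_{j≠i} y_j.
First-order condition: 51 − 8y_i − Σ_{j≠i} y_j = 0.
In a symmetric equilibrium every fishing fleet chooses the same y, so Σ_{j≠i} y_j = 2y. The condition becomes 51 − 10y = 0, giving y = 51/10 = 5.1.

5.1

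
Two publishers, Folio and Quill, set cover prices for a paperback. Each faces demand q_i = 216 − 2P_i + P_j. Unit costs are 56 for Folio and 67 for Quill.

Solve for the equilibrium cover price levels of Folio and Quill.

Folio's profit: π = (P_{Folio} − 56)(216 − 2P_{Folio} + P_{Quill}).
∂π/∂P_{Folio} = 328 − 4P_{Folio} + P_{Quill} = 0 ⇒ P_{Folio} = 82 + 0.25P_{Quill}.
Similarly P_{Quill} = 87.5 + 0.25P_{Folio}.
Substituting the second reaction function into the first: P_{Folio} = 82 + 0.25(87.5 + 0.25P_{Folio}), which gives 0.9375P_{Folio} = 103.875 ⇒ P_{Folio} = 110.8.
Then P_{Quill} = 87.5 + 0.25·110.8 = 115.2.

110.8, 115.2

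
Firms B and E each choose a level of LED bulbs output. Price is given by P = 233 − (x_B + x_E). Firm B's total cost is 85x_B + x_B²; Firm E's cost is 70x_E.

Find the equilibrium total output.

91

Firm B's profit: π = x_B(233 − (x_B + x_E)) − 85x_B − x_B².
∂π/∂x_B = 148 − 4x_B − x_E = 0, so x_B = 37 − 0.25x_E.
For E: ∂π/∂x_E = 163 − 2x_E − x_B = 0 ⇒ x_E = 81.5 − 0.5x_B.
Solving the two reaction functions simultaneously: (1 − (−0.25)(−0.5))x_B = 37 − 0.25·81.5, so 0.875x_B = 16.625 and x_B = 19.
Then x_E = 81.5 − 0.5·19 = 72.
Total output: 19 + 72 = 91.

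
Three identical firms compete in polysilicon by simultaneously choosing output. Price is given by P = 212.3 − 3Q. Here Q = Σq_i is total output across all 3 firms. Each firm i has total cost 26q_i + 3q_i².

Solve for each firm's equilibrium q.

10.35

A representative firm's profit is π_i = q_i(212.3 − 3Q) − 26q_i − 3q_i², with Q = q_i + Σ_{j≠i} q_j.
First-order condition: 186.3 − 12q_i − 3Σ_{j≠i} q_j = 0.
Imposing symmetry (q_j = q for all j) turns Σ_{j≠i} q_j into 2q, so 186.3 = 18q and q = 10.35.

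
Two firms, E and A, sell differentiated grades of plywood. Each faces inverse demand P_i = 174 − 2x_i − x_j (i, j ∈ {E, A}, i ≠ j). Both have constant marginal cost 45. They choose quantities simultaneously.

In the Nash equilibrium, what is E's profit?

Firm E's profit: π = x_E(174 − 2x_E − x_A) − 45x_E.
∂π/∂x_E = 129 − 4x_E − x_A = 0 ⇒ x_E = 32.25 − 0.25x_A.
By symmetry x_A = x_E; substituting into the reaction function, 1.25x_E = 32.25 and x_E = 25.8.
P_E = 174 − 2·25.8 − 25.8 = 96.6.
Profit = (96.6 − 45)·25.8 = 1331.28.

1331.28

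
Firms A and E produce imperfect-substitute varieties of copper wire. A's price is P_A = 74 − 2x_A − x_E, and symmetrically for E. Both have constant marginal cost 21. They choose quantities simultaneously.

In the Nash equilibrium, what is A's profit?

224.72

Firm A's profit: π = x_A(74 − 2x_A − x_E) − 21x_A.
∂π/∂x_A = 53 − 4x_A − x_E = 0 ⇒ x_A = 13.25 − 0.25x_E.
The game is symmetric, so in equilibrium x_E = x_A: the reaction function gives 1.25x_A = 13.25, hence x_A = 10.6.
P_A = 74 − 2·10.6 − 10.6 = 42.2.
Profit = (42.2 − 21)·10.6 = 224.72.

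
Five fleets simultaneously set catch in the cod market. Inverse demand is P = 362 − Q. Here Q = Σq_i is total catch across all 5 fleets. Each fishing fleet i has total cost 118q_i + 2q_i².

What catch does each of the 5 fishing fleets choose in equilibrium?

A representative fishing fleet's profit is π_i = q_i(362 − Q) − 118q_i − 2q_i², with Q = q_i + Σ_{j≠i} q_j.
First-order condition: 244 − 6q_i − Σ_{j≠i} q_j = 0.
With identical fishing fleets, set every q_j = q: then 244 − 6q − 4q = 0, i.e. q = 244/10 = 24.4.

24.4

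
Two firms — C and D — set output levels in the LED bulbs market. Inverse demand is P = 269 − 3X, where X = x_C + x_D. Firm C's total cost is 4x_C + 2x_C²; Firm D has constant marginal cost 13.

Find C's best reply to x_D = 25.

19

Firm C's profit: π = x_C(269 − 3(x_C + x_D)) − 4x_C − 2x_C².
∂π/∂x_C = 265 − 10x_C − 3x_D = 0, so x_C = 26.5 − 0.3x_D.
At x_D = 25: x_C = 26.5 − 0.3·25 = 19.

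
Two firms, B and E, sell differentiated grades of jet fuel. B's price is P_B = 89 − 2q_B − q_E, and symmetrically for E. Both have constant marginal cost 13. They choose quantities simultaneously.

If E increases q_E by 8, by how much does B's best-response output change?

-2

Firm B's profit: π = q_B(89 − 2q_B − q_E) − 13q_B.
∂π/∂q_B = 76 − 4q_B − q_E = 0 ⇒ q_B = 19 − 0.25q_E.
The reaction-function slope is −0.25, so an 8-unit rise in q_E moves q_B by −0.25 × 8 = −2. B's best response falls — the actions are strategic substitutes.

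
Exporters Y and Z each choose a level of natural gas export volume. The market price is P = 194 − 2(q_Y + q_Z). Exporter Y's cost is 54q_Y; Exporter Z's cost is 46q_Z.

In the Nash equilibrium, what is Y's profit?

Exporter Y's profit: π = q_Y(194 − 2(q_Y + q_Z)) − 54q_Y.
∂π/∂q_Y = 140 − 4q_Y − 2q_Z = 0, so q_Y = 35 − 0.5q_Z.
By the same steps for Z: q_Z = 37 − 0.5q_Y.
Substituting the second reaction function into the first: q_Y = 35 − 0.5(37 − 0.5q_Y), which gives 0.75q_Y = 16.5 ⇒ q_Y = 22.
Then q_Z = 37 − 0.5·22 = 26.
Price P = 194 − 2·48 = 98.
Y's profit: (98 − 54)·22 = 968.

968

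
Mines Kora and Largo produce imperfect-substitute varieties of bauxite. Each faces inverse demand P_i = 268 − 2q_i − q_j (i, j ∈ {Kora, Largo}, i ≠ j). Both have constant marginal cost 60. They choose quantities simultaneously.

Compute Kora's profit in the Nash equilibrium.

3461.12

Mine Kora's profit: π = q_{Kora}(268 − 2q_{Kora} − q_{Largo}) − 60q_{Kora}.
∂π/∂q_{Kora} = 208 − 4q_{Kora} − q_{Largo} = 0 ⇒ q_{Kora} = 52 − 0.25q_{Largo}.
By symmetry q_{Largo} = q_{Kora}; substituting into the reaction function, 1.25q_{Kora} = 52 and q_{Kora} = 41.6.
P_{Kora} = 268 − 2·41.6 − 41.6 = 143.2.
Profit = (143.2 − 60)·41.6 = 3461.12.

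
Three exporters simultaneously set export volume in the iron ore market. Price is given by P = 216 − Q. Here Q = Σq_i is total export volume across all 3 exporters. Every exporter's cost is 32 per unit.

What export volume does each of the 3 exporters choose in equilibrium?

46

A representative exporter's profit is π_i = q_i(216 − Q) − 32q_i, with Q = q_i + Σ_{j≠i} q_j.
First-order condition: 184 − 2q_i − Σ_{j≠i} q_j = 0.
With identical exporters, set every q_j = q: then 184 − 2q − 2q = 0, i.e. q = 184/4 = 46.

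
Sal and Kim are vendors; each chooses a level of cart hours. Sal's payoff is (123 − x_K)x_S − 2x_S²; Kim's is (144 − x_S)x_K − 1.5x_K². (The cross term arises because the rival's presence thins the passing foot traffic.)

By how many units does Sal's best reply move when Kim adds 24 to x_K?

-6

Expanding Sal's payoff: 123x_S − x_Kx_S − 2x_S².
∂π/∂x_S = 123 − x_K − 4x_S = 0, so x_S = 30.75 − 0.25x_K.
The reaction-function slope is −0.25, so a 24-unit rise in x_K moves x_S by −0.25 × 24 = −6. Sal's best response falls — the actions are strategic substitutes.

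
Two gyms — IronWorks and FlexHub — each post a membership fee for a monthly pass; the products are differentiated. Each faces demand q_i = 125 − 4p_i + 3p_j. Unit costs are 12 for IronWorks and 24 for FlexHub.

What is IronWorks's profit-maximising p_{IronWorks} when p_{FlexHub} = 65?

46

IronWorks's profit: π = (p_{IronWorks} − 12)(125 − 4p_{IronWorks} + 3p_{FlexHub}).
∂π/∂p_{IronWorks} = 173 − 8p_{IronWorks} + 3p_{FlexHub} = 0 ⇒ p_{IronWorks} = 21.625 + 0.375p_{FlexHub}.
At p_{FlexHub} = 65: p_{IronWorks} = 21.625 + 0.375·65 = 46.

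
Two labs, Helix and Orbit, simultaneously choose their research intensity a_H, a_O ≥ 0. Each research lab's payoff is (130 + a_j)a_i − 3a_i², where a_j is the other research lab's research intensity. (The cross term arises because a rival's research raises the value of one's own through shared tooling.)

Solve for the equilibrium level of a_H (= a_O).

26

Helix's payoff is (130 + a_O)a_H − 3a_H².
∂π/∂a_H = 130 + a_O − 6a_H = 0, so a_H = 65/3 + (1/6)a_O.
By symmetry a_O = a_H; substituting into the reaction function, (5/6)a_H = 65/3 and a_H = 26.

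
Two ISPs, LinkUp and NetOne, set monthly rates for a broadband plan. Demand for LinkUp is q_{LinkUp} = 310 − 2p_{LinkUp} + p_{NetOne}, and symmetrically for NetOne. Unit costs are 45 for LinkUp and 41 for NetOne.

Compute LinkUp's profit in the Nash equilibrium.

15417.68

LinkUp's profit: π = (p_{LinkUp} − 45)(310 − 2p_{LinkUp} + p_{NetOne}).
∂π/∂p_{LinkUp} = 400 − 4p_{LinkUp} + p_{NetOne} = 0 ⇒ p_{LinkUp} = 100 + 0.25p_{NetOne}.
Similarly p_{NetOne} = 98 + 0.25p_{LinkUp}.
Plugging p_{NetOne} into LinkUp's best response: p_{LinkUp} = 100 + 0.25(98 + 0.25p_{LinkUp}) ⇒ 0.9375p_{LinkUp} = 124.5, so p_{LinkUp} = 132.8.
Then p_{NetOne} = 98 + 0.25·132.8 = 131.2.
q_{LinkUp} = 310 − 2·132.8 + 131.2 = 175.6.
Profit = (132.8 − 45)·175.6 = 15417.68.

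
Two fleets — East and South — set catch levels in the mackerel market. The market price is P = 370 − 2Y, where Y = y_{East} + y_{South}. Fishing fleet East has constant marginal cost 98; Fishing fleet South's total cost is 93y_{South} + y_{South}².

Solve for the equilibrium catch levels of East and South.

53.9, 28.2

Fishing fleet East's profit: π = y_{East}(370 − 2(y_{East} + y_{South})) − 98y_{East}.
∂π/∂y_{East} = 272 − 4y_{East} − 2y_{South} = 0, so y_{East} = 68 − 0.5y_{South}.
For South: ∂π/∂y_{South} = 277 − 6y_{South} − 2y_{East} = 0 ⇒ y_{South} = 277/6 − (1/3)y_{East}.
Substituting the second reaction function into the first: y_{East} = 68 − 0.5(277/6 − (1/3)y_{East}), which gives (5/6)y_{East} = 539/12 ⇒ y_{East} = 53.9.
Then y_{South} = 277/6 − (1/3)·53.9 = 28.2.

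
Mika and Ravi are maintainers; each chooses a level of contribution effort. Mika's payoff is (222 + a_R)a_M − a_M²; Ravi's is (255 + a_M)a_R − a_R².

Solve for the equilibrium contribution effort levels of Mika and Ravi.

233, 244

Expanding Mika's payoff: 222a_M + a_Ra_M − a_M².
∂π/∂a_M = 222 + a_R − 2a_M = 0, so a_M = 111 + 0.5a_R.
Likewise for Ravi: a_R = 127.5 + 0.5a_M.
Solving the two reaction functions simultaneously: (1 − (0.5)(0.5))a_M = 111 + 0.5·127.5, so 0.75a_M = 174.75 and a_M = 233.
Then a_R = 127.5 + 0.5·233 = 244.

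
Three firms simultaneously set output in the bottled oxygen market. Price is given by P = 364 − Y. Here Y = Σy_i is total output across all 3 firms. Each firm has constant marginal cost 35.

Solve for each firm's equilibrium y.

82.25

A representative firm's profit is π_i = y_i(364 − Y) − 35y_i, with Y = y_i + Σ_{j≠i} y_j.
First-order condition: 329 − 2y_i − Σ_{j≠i} y_j = 0.
Imposing symmetry (y_j = y for all j) turns Σ_{j≠i} y_j into 2y, so 329 = 4y and y = 82.25.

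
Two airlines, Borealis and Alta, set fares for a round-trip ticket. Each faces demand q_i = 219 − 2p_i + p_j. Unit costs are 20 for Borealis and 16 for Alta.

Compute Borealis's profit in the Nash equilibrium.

Borealis's profit: π = (p_{Borealis} − 20)(219 − 2p_{Borealis} + p_{Alta}).
∂π/∂p_{Borealis} = 259 − 4p_{Borealis} + p_{Alta} = 0 ⇒ p_{Borealis} = 64.75 + 0.25p_{Alta}.
Similarly p_{Alta} = 62.75 + 0.25p_{Borealis}.
Plugging p_{Alta} into Borealis's best response: p_{Borealis} = 64.75 + 0.25(62.75 + 0.25p_{Borealis}) ⇒ 0.9375p_{Borealis} = 80.4375, so p_{Borealis} = 85.8.
Then p_{Alta} = 62.75 + 0.25·85.8 = 84.2.
q_{Borealis} = 219 − 2·85.8 + 84.2 = 131.6.
Profit = (85.8 − 20)·131.6 = 8659.28.

8659.28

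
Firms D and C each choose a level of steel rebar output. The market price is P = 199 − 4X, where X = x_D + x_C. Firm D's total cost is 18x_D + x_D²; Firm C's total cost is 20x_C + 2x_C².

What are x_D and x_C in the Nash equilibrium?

14, 10.25

Firm D's profit: π = x_D(199 − 4(x_D + x_C)) − 18x_D − x_D².
∂π/∂x_D = 181 − 10x_D − 4x_C = 0, so x_D = 18.1 − 0.4x_C.
For C: ∂π/∂x_C = 179 − 12x_C − 4x_D = 0 ⇒ x_C = 179/12 − (1/3)x_D.
Solving the two reaction functions simultaneously: (1 − (−0.4)(−1/3))x_D = 18.1 − 0.4·(179/12), so (13/15)x_D = 182/15 and x_D = 14.
Then x_C = 179/12 − (1/3)·14 = 10.25.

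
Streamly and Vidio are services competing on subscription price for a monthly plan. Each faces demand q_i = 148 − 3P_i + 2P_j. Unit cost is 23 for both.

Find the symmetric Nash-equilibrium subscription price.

Streamly's profit: π = (P_{Streamly} − 23)(148 − 3P_{Streamly} + 2P_{Vidio}).
∂π/∂P_{Streamly} = 217 − 6P_{Streamly} + 2P_{Vidio} = 0 ⇒ P_{Streamly} = 217/6 + (1/3)P_{Vidio}.
The game is symmetric, so in equilibrium P_{Vidio} = P_{Streamly}: the reaction function gives (2/3)P_{Streamly} = 217/6, hence P_{Streamly} = 54.25.

54.25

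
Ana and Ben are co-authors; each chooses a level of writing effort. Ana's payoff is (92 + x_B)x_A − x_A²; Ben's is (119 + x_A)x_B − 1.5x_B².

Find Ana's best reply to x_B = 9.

50.5

Expanding Ana's payoff: 92x_A + x_Bx_A − x_A².
∂π/∂x_A = 92 + x_B − 2x_A = 0, so x_A = 46 + 0.5x_B.
At x_B = 9: x_A = 46 + 0.5·9 = 50.5.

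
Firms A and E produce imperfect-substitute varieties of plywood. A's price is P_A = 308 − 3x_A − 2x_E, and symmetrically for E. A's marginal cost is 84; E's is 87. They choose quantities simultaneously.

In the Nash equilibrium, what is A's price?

168.5625

Firm A's profit: π = x_A(308 − 3x_A − 2x_E) − 84x_A.
∂π/∂x_A = 224 − 6x_A − 2x_E = 0 ⇒ x_A = 112/3 − (1/3)x_E.
Similarly x_E = 221/6 − (1/3)x_A.
Solving the two reaction functions simultaneously: (1 − (−1/3)(−1/3))x_A = 112/3 − (1/3)·(221/6), so (8/9)x_A = 451/18 and x_A = 28.1875.
Then x_E = 221/6 − (1/3)·28.1875 = 27.4375.
P_A = 308 − 3·28.1875 − 2·27.4375 = 168.5625.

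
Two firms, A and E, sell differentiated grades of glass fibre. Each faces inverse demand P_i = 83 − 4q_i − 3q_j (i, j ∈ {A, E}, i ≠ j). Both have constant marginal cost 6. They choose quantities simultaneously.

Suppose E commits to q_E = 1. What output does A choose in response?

9.25

Firm A's profit: π = q_A(83 − 4q_A − 3q_E) − 6q_A.
∂π/∂q_A = 77 − 8q_A − 3q_E = 0 ⇒ q_A = 9.625 − 0.375q_E.
At q_E = 1: q_A = 9.625 − 0.375·1 = 9.25.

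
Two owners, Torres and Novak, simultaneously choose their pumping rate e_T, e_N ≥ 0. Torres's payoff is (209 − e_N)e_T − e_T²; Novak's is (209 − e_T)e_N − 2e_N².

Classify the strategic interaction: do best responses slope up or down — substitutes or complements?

Expanding Torres's payoff: 209e_T − e_Ne_T − e_T².
∂π/∂e_T = 209 − e_N − 2e_T = 0, so e_T = 104.5 − 0.5e_N.
The best-response slope de_T/de_N = −0.5 < 0: the reaction function is downward-sloping, so the choices are strategic substitutes.

strategic substitutes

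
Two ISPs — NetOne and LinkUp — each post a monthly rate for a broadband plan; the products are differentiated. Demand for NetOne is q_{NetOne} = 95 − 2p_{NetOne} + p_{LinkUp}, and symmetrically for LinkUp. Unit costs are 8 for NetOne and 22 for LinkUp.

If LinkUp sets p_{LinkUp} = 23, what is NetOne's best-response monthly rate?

NetOne's profit: π = (p_{NetOne} − 8)(95 − 2p_{NetOne} + p_{LinkUp}).
∂π/∂p_{NetOne} = 111 − 4p_{NetOne} + p_{LinkUp} = 0 ⇒ p_{NetOne} = 27.75 + 0.25p_{LinkUp}.
At p_{LinkUp} = 23: p_{NetOne} = 27.75 + 0.25·23 = 33.5.

33.5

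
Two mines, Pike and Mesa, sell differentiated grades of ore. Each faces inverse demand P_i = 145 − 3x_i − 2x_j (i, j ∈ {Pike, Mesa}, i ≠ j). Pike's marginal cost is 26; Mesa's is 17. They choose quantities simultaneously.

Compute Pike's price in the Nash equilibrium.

68.9375

Mine Pike's profit: π = x_{Pike}(145 − 3x_{Pike} − 2x_{Mesa}) − 26x_{Pike}.
∂π/∂x_{Pike} = 119 − 6x_{Pike} − 2x_{Mesa} = 0 ⇒ x_{Pike} = 119/6 − (1/3)x_{Mesa}.
Similarly x_{Mesa} = 64/3 − (1/3)x_{Pike}.
Plugging x_{Mesa} into Pike's best response: x_{Pike} = 119/6 − (1/3)(64/3 − (1/3)x_{Pike}) ⇒ (8/9)x_{Pike} = 229/18, so x_{Pike} = 14.3125.
Then x_{Mesa} = 64/3 − (1/3)·14.3125 = 16.5625.
P_{Pike} = 145 − 3·14.3125 − 2·16.5625 = 68.9375.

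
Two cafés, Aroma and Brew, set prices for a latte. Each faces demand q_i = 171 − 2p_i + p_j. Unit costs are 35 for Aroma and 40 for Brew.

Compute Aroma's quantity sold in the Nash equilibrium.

92

Aroma's profit: π = (p_{Aroma} − 35)(171 − 2p_{Aroma} + p_{Brew}).
∂π/∂p_{Aroma} = 241 − 4p_{Aroma} + p_{Brew} = 0 ⇒ p_{Aroma} = 60.25 + 0.25p_{Brew}.
Similarly p_{Brew} = 62.75 + 0.25p_{Aroma}.
Plugging p_{Brew} into Aroma's best response: p_{Aroma} = 60.25 + 0.25(62.75 + 0.25p_{Aroma}) ⇒ 0.9375p_{Aroma} = 75.9375, so p_{Aroma} = 81.
Then p_{Brew} = 62.75 + 0.25·81 = 83.
q_{Aroma} = 171 − 2·81 + 83 = 92.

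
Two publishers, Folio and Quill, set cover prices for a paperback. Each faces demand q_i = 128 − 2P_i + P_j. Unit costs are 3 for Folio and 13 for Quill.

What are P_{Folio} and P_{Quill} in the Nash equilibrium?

46, 50

Folio's profit: π = (P_{Folio} − 3)(128 − 2P_{Folio} + P_{Quill}).
∂π/∂P_{Folio} = 134 − 4P_{Folio} + P_{Quill} = 0 ⇒ P_{Folio} = 33.5 + 0.25P_{Quill}.
Similarly P_{Quill} = 38.5 + 0.25P_{Folio}.
Substituting the second reaction function into the first: P_{Folio} = 33.5 + 0.25(38.5 + 0.25P_{Folio}), which gives 0.9375P_{Folio} = 43.125 ⇒ P_{Folio} = 46.
Then P_{Quill} = 38.5 + 0.25·46 = 50.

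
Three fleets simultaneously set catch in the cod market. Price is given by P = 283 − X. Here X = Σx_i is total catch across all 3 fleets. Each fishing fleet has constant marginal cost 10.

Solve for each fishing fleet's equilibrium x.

68.25

A representative fishing fleet's profit is π_i = x_i(283 − X) − 10x_i, with X = x_i + Σ_{j≠i} x_j.
First-order condition: 273 − 2x_i − Σ_{j≠i} x_j = 0.
Imposing symmetry (x_j = x for all j) turns Σ_{j≠i} x_j into 2x, so 273 = 4x and x = 68.25.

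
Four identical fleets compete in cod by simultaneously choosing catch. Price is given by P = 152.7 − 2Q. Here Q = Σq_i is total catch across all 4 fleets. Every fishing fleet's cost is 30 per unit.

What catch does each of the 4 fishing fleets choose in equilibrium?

A representative fishing fleet's profit is π_i = q_i(152.7 − 2Q) − 30q_i, with Q = q_i + Σ_{j≠i} q_j.
First-order condition: 122.7 − 4q_i − 2Σ_{j≠i} q_j = 0.
With identical fishing fleets, set every q_j = q: then 122.7 − 4q − 6q = 0, i.e. q = 122.7/10 = 12.27.

12.27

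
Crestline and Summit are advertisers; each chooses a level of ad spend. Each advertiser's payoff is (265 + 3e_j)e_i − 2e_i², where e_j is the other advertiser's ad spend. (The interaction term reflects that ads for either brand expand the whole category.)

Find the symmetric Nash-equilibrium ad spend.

265

Crestline's payoff is (265 + 3e_S)e_C − 2e_C².
∂π/∂e_C = 265 + 3e_S − 4e_C = 0, so e_C = 66.25 + 0.75e_S.
By symmetry e_S = e_C; substituting into the reaction function, 0.25e_C = 66.25 and e_C = 265.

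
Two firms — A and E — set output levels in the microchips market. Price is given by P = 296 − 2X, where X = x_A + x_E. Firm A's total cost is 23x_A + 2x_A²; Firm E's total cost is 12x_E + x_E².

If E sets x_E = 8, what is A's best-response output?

Firm A's profit: π = x_A(296 − 2(x_A + x_E)) − 23x_A − 2x_A².
∂π/∂x_A = 273 − 8x_A − 2x_E = 0, so x_A = 34.125 − 0.25x_E.
At x_E = 8: x_A = 34.125 − 0.25·8 = 32.125.

32.125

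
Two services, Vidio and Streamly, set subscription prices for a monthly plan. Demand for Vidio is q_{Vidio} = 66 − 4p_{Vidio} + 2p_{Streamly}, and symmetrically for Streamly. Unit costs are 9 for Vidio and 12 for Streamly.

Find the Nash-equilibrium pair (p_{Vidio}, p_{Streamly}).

17.4, 18.6

Vidio's profit: π = (p_{Vidio} − 9)(66 − 4p_{Vidio} + 2p_{Streamly}).
∂π/∂p_{Vidio} = 102 − 8p_{Vidio} + 2p_{Streamly} = 0 ⇒ p_{Vidio} = 12.75 + 0.25p_{Streamly}.
Similarly p_{Streamly} = 14.25 + 0.25p_{Vidio}.
Substituting the second reaction function into the first: p_{Vidio} = 12.75 + 0.25(14.25 + 0.25p_{Vidio}), which gives 0.9375p_{Vidio} = 16.3125 ⇒ p_{Vidio} = 17.4.
Then p_{Streamly} = 14.25 + 0.25·17.4 = 18.6.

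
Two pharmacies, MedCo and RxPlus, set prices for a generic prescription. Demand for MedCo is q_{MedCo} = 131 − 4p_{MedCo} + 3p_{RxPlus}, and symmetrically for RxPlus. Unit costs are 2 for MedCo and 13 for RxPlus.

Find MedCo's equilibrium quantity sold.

MedCo's profit: π = (p_{MedCo} − 2)(131 − 4p_{MedCo} + 3p_{RxPlus}).
∂π/∂p_{MedCo} = 139 − 8p_{MedCo} + 3p_{RxPlus} = 0 ⇒ p_{MedCo} = 17.375 + 0.375p_{RxPlus}.
Similarly p_{RxPlus} = 22.875 + 0.375p_{MedCo}.
Plugging p_{RxPlus} into MedCo's best response: p_{MedCo} = 17.375 + 0.375(22.875 + 0.375p_{MedCo}) ⇒ (55/64)p_{MedCo} = 1661/64, so p_{MedCo} = 30.2.
Then p_{RxPlus} = 22.875 + 0.375·30.2 = 34.2.
q_{MedCo} = 131 − 4·30.2 + 3·34.2 = 112.8.

112.8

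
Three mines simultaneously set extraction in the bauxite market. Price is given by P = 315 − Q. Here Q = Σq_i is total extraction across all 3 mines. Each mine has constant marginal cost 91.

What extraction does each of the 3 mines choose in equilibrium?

A representative mine's profit is π_i = q_i(315 − Q) − 91q_i, with Q = q_i + Σ_{j≠i} q_j.
First-order condition: 224 − 2q_i − Σ_{j≠i} q_j = 0.
Imposing symmetry (q_j = q for all j) turns Σ_{j≠i} q_j into 2q, so 224 = 4q and q = 56.

56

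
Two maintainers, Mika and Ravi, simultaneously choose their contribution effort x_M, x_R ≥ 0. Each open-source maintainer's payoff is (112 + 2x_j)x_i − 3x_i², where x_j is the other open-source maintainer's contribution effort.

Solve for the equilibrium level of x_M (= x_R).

28

Mika's payoff is (112 + 2x_R)x_M − 3x_M².
∂π/∂x_M = 112 + 2x_R − 6x_M = 0, so x_M = 56/3 + (1/3)x_R.
By symmetry x_R = x_M; substituting into the reaction function, (2/3)x_M = 56/3 and x_M = 28.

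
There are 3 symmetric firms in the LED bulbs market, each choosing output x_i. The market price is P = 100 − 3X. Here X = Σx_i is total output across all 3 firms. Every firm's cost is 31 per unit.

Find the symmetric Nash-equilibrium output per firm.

A representative firm's profit is π_i = x_i(100 − 3X) − 31x_i, with X = x_i + Σ_{j≠i} x_j.
First-order condition: 69 − 6x_i − 3Σ_{j≠i} x_j = 0.
With identical firms, set every x_j = x: then 69 − 6x − 6x = 0, i.e. x = 69/12 = 5.75.

5.75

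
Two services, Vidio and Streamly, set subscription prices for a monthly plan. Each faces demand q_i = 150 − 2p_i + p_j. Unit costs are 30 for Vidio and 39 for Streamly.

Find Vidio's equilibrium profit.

Vidio's profit: π = (p_{Vidio} − 30)(150 − 2p_{Vidio} + p_{Streamly}).
∂π/∂p_{Vidio} = 210 − 4p_{Vidio} + p_{Streamly} = 0 ⇒ p_{Vidio} = 52.5 + 0.25p_{Streamly}.
Similarly p_{Streamly} = 57 + 0.25p_{Vidio}.
Solving the two reaction functions simultaneously: (1 − (0.25)(0.25))p_{Vidio} = 52.5 + 0.25·57, so 0.9375p_{Vidio} = 66.75 and p_{Vidio} = 71.2.
Then p_{Streamly} = 57 + 0.25·71.2 = 74.8.
q_{Vidio} = 150 − 2·71.2 + 74.8 = 82.4.
Profit = (71.2 − 30)·82.4 = 3394.88.

3394.88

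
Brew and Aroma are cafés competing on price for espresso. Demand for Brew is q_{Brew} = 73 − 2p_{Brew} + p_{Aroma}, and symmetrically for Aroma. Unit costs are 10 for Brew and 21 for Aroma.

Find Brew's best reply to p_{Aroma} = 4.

24.25

Brew's profit: π = (p_{Brew} − 10)(73 − 2p_{Brew} + p_{Aroma}).
∂π/∂p_{Brew} = 93 − 4p_{Brew} + p_{Aroma} = 0 ⇒ p_{Brew} = 23.25 + 0.25p_{Aroma}.
At p_{Aroma} = 4: p_{Brew} = 23.25 + 0.25·4 = 24.25.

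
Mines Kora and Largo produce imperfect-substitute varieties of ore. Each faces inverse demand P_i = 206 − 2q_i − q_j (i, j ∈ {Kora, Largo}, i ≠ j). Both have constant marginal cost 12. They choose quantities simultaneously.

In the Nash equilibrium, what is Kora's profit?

Mine Kora's profit: π = q_{Kora}(206 − 2q_{Kora} − q_{Largo}) − 12q_{Kora}.
∂π/∂q_{Kora} = 194 − 4q_{Kora} − q_{Largo} = 0 ⇒ q_{Kora} = 48.5 − 0.25q_{Largo}.
The game is symmetric, so in equilibrium q_{Largo} = q_{Kora}: the reaction function gives 1.25q_{Kora} = 48.5, hence q_{Kora} = 38.8.
P_{Kora} = 206 − 2·38.8 − 38.8 = 89.6.
Profit = (89.6 − 12)·38.8 = 3010.88.

3010.88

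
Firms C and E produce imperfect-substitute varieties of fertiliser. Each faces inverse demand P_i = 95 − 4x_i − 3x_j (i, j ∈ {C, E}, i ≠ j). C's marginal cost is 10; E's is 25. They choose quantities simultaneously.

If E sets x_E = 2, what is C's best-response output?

9.875

Firm C's profit: π = x_C(95 − 4x_C − 3x_E) − 10x_C.
∂π/∂x_C = 85 − 8x_C − 3x_E = 0 ⇒ x_C = 10.625 − 0.375x_E.
At x_E = 2: x_C = 10.625 − 0.375·2 = 9.875.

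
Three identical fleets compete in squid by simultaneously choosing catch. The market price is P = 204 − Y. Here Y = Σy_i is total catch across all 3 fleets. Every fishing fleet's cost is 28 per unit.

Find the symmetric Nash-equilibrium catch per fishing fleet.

44

A representative fishing fleet's profit is π_i = y_i(204 − Y) − 28y_i, with Y = y_i + Σ_{j≠i} y_j.
First-order condition: 176 − 2y_i − Σ_{j≠i} y_j = 0.
In a symmetric equilibrium every fishing fleet chooses the same y, so Σ_{j≠i} y_j = 2y. The condition becomes 176 − 4y = 0, giving y = 176/4 = 44.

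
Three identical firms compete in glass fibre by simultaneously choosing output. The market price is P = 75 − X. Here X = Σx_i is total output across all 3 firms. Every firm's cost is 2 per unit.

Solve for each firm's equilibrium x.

18.25

A representative firm's profit is π_i = x_i(75 − X) − 2x_i, with X = x_i + Σ_{j≠i} x_j.
First-order condition: 73 − 2x_i − Σ_{j≠i} x_j = 0.
In a symmetric equilibrium every firm chooses the same x, so Σ_{j≠i} x_j = 2x. The condition becomes 73 − 4x = 0, giving x = 73/4 = 18.25.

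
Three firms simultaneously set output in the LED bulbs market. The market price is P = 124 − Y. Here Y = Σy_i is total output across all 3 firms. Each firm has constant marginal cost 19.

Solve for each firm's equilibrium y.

26.25

A representative firm's profit is π_i = y_i(124 − Y) − 19y_i, with Y = y_i + Σ_{j≠i} y_j.
First-order condition: 105 − 2y_i − Σ_{j≠i} y_j = 0.
In a symmetric equilibrium every firm chooses the same y, so Σ_{j≠i} y_j = 2y. The condition becomes 105 − 4y = 0, giving y = 105/4 = 26.25.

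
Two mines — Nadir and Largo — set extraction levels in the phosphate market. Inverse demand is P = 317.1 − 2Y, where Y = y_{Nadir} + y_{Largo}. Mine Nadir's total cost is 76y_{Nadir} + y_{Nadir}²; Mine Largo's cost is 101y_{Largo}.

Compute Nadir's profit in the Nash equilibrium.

2124.2763

Mine Nadir's profit: π = y_{Nadir}(317.1 − 2(y_{Nadir} + y_{Largo})) − 76y_{Nadir} − y_{Nadir}².
∂π/∂y_{Nadir} = 241.1 − 6y_{Nadir} − 2y_{Largo} = 0, so y_{Nadir} = 2411/60 − (1/3)y_{Largo}.
For Largo: ∂π/∂y_{Largo} = 216.1 − 4y_{Largo} − 2y_{Nadir} = 0 ⇒ y_{Largo} = 54.025 − 0.5y_{Nadir}.
Plugging y_{Largo} into Nadir's best response: y_{Nadir} = 2411/60 − (1/3)(54.025 − 0.5y_{Nadir}) ⇒ (5/6)y_{Nadir} = 22.175, so y_{Nadir} = 26.61.
Then y_{Largo} = 54.025 − 0.5·26.61 = 40.72.
Price P = 317.1 − 2·67.33 = 182.44.
Nadir's profit: (182.44 − 76)·26.61 − (26.61)² = 2124.2763.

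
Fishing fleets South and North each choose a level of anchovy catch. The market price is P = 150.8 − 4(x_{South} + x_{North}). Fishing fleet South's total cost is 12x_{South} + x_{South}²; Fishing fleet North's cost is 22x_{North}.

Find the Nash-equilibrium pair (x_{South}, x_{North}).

9.3, 11.45

Fishing fleet South's profit: π = x_{South}(150.8 − 4(x_{South} + x_{North})) − 12x_{South} − x_{South}².
∂π/∂x_{South} = 138.8 − 10x_{South} − 4x_{North} = 0, so x_{South} = 13.88 − 0.4x_{North}.
For North: ∂π/∂x_{North} = 128.8 − 8x_{North} − 4x_{South} = 0 ⇒ x_{North} = 16.1 − 0.5x_{South}.
Substituting the second reaction function into the first: x_{South} = 13.88 − 0.4(16.1 − 0.5x_{South}), which gives 0.8x_{South} = 7.44 ⇒ x_{South} = 9.3.
Then x_{North} = 16.1 − 0.5·9.3 = 11.45.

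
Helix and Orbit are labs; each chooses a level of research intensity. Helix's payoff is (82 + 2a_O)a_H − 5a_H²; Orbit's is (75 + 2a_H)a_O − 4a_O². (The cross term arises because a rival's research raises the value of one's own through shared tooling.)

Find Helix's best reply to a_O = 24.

13

Expanding Helix's payoff: 82a_H + 2a_Oa_H − 5a_H².
∂π/∂a_H = 82 + 2a_O − 10a_H = 0, so a_H = 8.2 + 0.2a_O.
At a_O = 24: a_H = 8.2 + 0.2·24 = 13.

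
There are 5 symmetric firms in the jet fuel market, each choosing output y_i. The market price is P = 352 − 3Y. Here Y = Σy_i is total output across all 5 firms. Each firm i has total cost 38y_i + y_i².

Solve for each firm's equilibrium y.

A representative firm's profit is π_i = y_i(352 − 3Y) − 38y_i − y_i², with Y = y_i + Σ_{j≠i} y_j.
First-order condition: 314 − 8y_i − 3Σ_{j≠i} y_j = 0.
Imposing symmetry (y_j = y for all j) turns Σ_{j≠i} y_j into 4y, so 314 = 20y and y = 15.7.

15.7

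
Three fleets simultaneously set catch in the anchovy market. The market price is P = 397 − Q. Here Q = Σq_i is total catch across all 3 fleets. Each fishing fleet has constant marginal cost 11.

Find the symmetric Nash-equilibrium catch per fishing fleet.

96.5

A representative fishing fleet's profit is π_i = q_i(397 − Q) − 11q_i, with Q = q_i + Σ_{j≠i} q_j.
First-order condition: 386 − 2q_i − Σ_{j≠i} q_j = 0.
Imposing symmetry (q_j = q for all j) turns Σ_{j≠i} q_j into 2q, so 386 = 4q and q = 96.5.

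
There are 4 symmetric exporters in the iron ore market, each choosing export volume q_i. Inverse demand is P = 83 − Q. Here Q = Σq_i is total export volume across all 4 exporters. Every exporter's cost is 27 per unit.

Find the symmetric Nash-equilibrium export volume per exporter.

A representative exporter's profit is π_i = q_i(83 − Q) − 27q_i, with Q = q_i + Σ_{j≠i} q_j.
First-order condition: 56 − 2q_i − Σ_{j≠i} q_j = 0.
In a symmetric equilibrium every exporter chooses the same q, so Σ_{j≠i} q_j = 3q. The condition becomes 56 − 5q = 0, giving q = 56/5 = 11.2.

11.2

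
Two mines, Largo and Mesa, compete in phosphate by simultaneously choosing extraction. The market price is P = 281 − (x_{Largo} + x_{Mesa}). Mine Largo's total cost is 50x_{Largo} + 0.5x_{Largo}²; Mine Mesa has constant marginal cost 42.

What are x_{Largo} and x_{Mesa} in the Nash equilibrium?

Mine Largo's profit: π = x_{Largo}(281 − (x_{Largo} + x_{Mesa})) − 50x_{Largo} − 0.5x_{Largo}².
∂π/∂x_{Largo} = 231 − 3x_{Largo} − x_{Mesa} = 0, so x_{Largo} = 77 − (1/3)x_{Mesa}.
For Mesa: ∂π/∂x_{Mesa} = 239 − 2x_{Mesa} − x_{Largo} = 0 ⇒ x_{Mesa} = 119.5 − 0.5x_{Largo}.
Solving the two reaction functions simultaneously: (1 − (−1/3)(−0.5))x_{Largo} = 77 − (1/3)·119.5, so (5/6)x_{Largo} = 223/6 and x_{Largo} = 44.6.
Then x_{Mesa} = 119.5 − 0.5·44.6 = 97.2.

44.6, 97.2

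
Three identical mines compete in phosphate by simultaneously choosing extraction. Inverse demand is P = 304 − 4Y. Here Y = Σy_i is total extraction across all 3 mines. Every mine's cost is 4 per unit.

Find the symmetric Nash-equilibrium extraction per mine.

A representative mine's profit is π_i = y_i(304 − 4Y) − 4y_i, with Y = y_i + Σ_{j≠i} y_j.
First-order condition: 300 − 8y_i − 4Σ_{j≠i} y_j = 0.
With identical mines, set every y_j = y: then 300 − 8y − 8y = 0, i.e. y = 300/16 = 18.75.

18.75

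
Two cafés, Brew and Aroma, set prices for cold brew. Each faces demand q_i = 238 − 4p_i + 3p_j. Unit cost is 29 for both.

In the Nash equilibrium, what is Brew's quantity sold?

Brew's profit: π = (p_{Brew} − 29)(238 − 4p_{Brew} + 3p_{Aroma}).
∂π/∂p_{Brew} = 354 − 8p_{Brew} + 3p_{Aroma} = 0 ⇒ p_{Brew} = 44.25 + 0.375p_{Aroma}.
By symmetry p_{Aroma} = p_{Brew}; substituting into the reaction function, 0.625p_{Brew} = 44.25 and p_{Brew} = 70.8.
q_{Brew} = 238 − 4·70.8 + 3·70.8 = 167.2.

167.2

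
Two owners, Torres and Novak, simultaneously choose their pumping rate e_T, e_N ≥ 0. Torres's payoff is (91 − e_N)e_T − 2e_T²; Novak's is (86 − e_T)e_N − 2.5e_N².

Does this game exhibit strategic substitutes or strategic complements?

Expanding Torres's payoff: 91e_T − e_Ne_T − 2e_T².
∂π/∂e_T = 91 − e_N − 4e_T = 0, so e_T = 22.75 − 0.25e_N.
The best-response slope de_T/de_N = −0.25 < 0: the reaction function is downward-sloping, so the choices are strategic substitutes.

strategic substitutes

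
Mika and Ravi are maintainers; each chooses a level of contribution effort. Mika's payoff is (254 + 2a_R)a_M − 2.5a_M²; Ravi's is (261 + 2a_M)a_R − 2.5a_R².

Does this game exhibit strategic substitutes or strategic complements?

strategic complements

Expanding Mika's payoff: 254a_M + 2a_Ra_M − 2.5a_M².
∂π/∂a_M = 254 + 2a_R − 5a_M = 0, so a_M = 50.8 + 0.4a_R.
The best-response slope da_M/da_R = 0.4 > 0: the reaction function is upward-sloping, so the choices are strategic complements.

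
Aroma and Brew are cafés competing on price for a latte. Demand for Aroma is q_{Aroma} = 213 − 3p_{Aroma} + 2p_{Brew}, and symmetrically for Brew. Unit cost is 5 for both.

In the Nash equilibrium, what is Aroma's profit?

8112

Aroma's profit: π = (p_{Aroma} − 5)(213 − 3p_{Aroma} + 2p_{Brew}).
∂π/∂p_{Aroma} = 228 − 6p_{Aroma} + 2p_{Brew} = 0 ⇒ p_{Aroma} = 38 + (1/3)p_{Brew}.
Setting p_{Aroma} = p_{Brew} in the reaction function: p_{Aroma} = 38 + (1/3)p_{Aroma}, so p_{Aroma} = 38 / (2/3) = 57.
q_{Aroma} = 213 − 3·57 + 2·57 = 156.
Profit = (57 − 5)·156 = 8112.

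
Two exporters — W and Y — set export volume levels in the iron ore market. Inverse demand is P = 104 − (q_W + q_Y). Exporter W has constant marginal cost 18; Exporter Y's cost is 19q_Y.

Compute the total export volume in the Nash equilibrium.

57

Exporter W's profit: π = q_W(104 − (q_W + q_Y)) − 18q_W.
∂π/∂q_W = 86 − 2q_W − q_Y = 0, so q_W = 43 − 0.5q_Y.
By the same steps for Y: q_Y = 42.5 − 0.5q_W.
Solving the two reaction functions simultaneously: (1 − (−0.5)(−0.5))q_W = 43 − 0.5·42.5, so 0.75q_W = 21.75 and q_W = 29.
Then q_Y = 42.5 − 0.5·29 = 28.
Total export volume: 29 + 28 = 57.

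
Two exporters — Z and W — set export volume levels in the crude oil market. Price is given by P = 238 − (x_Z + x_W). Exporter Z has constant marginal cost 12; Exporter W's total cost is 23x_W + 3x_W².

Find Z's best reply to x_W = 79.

73.5

Exporter Z's profit: π = x_Z(238 − (x_Z + x_W)) − 12x_Z.
∂π/∂x_Z = 226 − 2x_Z − x_W = 0, so x_Z = 113 − 0.5x_W.
At x_W = 79: x_Z = 113 − 0.5·79 = 73.5.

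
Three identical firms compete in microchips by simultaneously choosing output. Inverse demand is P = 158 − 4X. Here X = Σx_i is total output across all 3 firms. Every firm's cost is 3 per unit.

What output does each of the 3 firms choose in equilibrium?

9.6875

A representative firm's profit is π_i = x_i(158 − 4X) − 3x_i, with X = x_i + Σ_{j≠i} x_j.
First-order condition: 155 − 8x_i − 4Σ_{j≠i} x_j = 0.
With identical firms, set every x_j = x: then 155 − 8x − 8x = 0, i.e. x = 155/16 = 9.6875.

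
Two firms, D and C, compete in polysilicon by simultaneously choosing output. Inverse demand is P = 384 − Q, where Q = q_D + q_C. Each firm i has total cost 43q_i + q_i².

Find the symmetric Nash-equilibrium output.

Firm D's profit: π = q_D(384 − (q_D + q_C)) − 43q_D − q_D².
∂π/∂q_D = 341 − 4q_D − q_C = 0, so q_D = 85.25 − 0.25q_C.
By symmetry q_C = q_D; substituting into the reaction function, 1.25q_D = 85.25 and q_D = 68.2.

68.2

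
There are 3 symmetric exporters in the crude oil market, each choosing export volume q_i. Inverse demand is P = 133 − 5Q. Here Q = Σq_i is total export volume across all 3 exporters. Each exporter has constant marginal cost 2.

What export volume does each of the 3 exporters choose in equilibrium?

6.55

A representative exporter's profit is π_i = q_i(133 − 5Q) − 2q_i, with Q = q_i + Σ_{j≠i} q_j.
First-order condition: 131 − 10q_i − 5Σ_{j≠i} q_j = 0.
With identical exporters, set every q_j = q: then 131 − 10q − 10q = 0, i.e. q = 131/20 = 6.55.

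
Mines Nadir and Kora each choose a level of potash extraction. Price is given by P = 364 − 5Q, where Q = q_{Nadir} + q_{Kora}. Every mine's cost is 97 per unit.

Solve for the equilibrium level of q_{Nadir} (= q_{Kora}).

Mine Nadir's profit: π = q_{Nadir}(364 − 5(q_{Nadir} + q_{Kora})) − 97q_{Nadir}.
∂π/∂q_{Nadir} = 267 − 10q_{Nadir} − 5q_{Kora} = 0, so q_{Nadir} = 26.7 − 0.5q_{Kora}.
By symmetry q_{Kora} = q_{Nadir}; substituting into the reaction function, 1.5q_{Nadir} = 26.7 and q_{Nadir} = 17.8.

17.8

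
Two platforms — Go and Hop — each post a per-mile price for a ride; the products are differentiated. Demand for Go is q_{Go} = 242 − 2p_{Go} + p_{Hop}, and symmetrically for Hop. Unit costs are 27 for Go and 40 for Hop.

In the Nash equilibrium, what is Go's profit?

10775.12

Go's profit: π = (p_{Go} − 27)(242 − 2p_{Go} + p_{Hop}).
∂π/∂p_{Go} = 296 − 4p_{Go} + p_{Hop} = 0 ⇒ p_{Go} = 74 + 0.25p_{Hop}.
Similarly p_{Hop} = 80.5 + 0.25p_{Go}.
Substituting the second reaction function into the first: p_{Go} = 74 + 0.25(80.5 + 0.25p_{Go}), which gives 0.9375p_{Go} = 94.125 ⇒ p_{Go} = 100.4.
Then p_{Hop} = 80.5 + 0.25·100.4 = 105.6.
q_{Go} = 242 − 2·100.4 + 105.6 = 146.8.
Profit = (100.4 − 27)·146.8 = 10775.12.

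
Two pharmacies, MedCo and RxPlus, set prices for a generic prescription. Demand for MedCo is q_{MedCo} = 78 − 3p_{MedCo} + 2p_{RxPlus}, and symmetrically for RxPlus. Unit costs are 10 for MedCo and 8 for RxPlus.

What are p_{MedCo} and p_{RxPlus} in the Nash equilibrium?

26.625, 25.875

MedCo's profit: π = (p_{MedCo} − 10)(78 − 3p_{MedCo} + 2p_{RxPlus}).
∂π/∂p_{MedCo} = 108 − 6p_{MedCo} + 2p_{RxPlus} = 0 ⇒ p_{MedCo} = 18 + (1/3)p_{RxPlus}.
Similarly p_{RxPlus} = 17 + (1/3)p_{MedCo}.
Plugging p_{RxPlus} into MedCo's best response: p_{MedCo} = 18 + (1/3)(17 + (1/3)p_{MedCo}) ⇒ (8/9)p_{MedCo} = 71/3, so p_{MedCo} = 26.625.
Then p_{RxPlus} = 17 + (1/3)·26.625 = 25.875.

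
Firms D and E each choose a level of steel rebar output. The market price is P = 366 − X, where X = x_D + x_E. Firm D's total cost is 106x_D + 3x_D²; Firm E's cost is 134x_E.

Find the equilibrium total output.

Firm D's profit: π = x_D(366 − (x_D + x_E)) − 106x_D − 3x_D².
∂π/∂x_D = 260 − 8x_D − x_E = 0, so x_D = 32.5 − 0.125x_E.
For E: ∂π/∂x_E = 232 − 2x_E − x_D = 0 ⇒ x_E = 116 − 0.5x_D.
Substituting the second reaction function into the first: x_D = 32.5 − 0.125(116 − 0.5x_D), which gives 0.9375x_D = 18 ⇒ x_D = 19.2.
Then x_E = 116 − 0.5·19.2 = 106.4.
Total output: 19.2 + 106.4 = 125.6.

125.6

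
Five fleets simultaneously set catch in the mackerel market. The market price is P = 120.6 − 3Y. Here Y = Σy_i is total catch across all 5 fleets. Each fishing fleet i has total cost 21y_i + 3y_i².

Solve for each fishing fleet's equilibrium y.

4.15

A representative fishing fleet's profit is π_i = y_i(120.6 − 3Y) − 21y_i − 3y_i², with Y = y_i + Σ_{j≠i} y_j.
First-order condition: 99.6 − 12y_i − 3Σ_{j≠i} y_j = 0.
With identical fishing fleets, set every y_j = y: then 99.6 − 12y − 12y = 0, i.e. y = 99.6/24 = 4.15.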